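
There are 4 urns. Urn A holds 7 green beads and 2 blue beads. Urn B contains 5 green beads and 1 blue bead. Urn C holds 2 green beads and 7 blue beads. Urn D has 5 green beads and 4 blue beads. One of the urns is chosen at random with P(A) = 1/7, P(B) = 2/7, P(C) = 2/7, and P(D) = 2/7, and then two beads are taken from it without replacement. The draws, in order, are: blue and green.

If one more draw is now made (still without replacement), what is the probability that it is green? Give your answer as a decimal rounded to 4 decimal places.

Under each hypothesis, the probability of the observed sequence is: P(data | urn A) = (2/9)(7/8) = 7/36; P(data | urn B) = (1/6)(5/5) = 1/6; P(data | urn C) = (7/9)(2/8) = 7/36; P(data | urn D) = (4/9)(5/8) = 5/18.
Weighting by the prior gives 1/7 · 7/36 = 1/36, 2/7 · 1/6 = 1/21, 2/7 · 7/36 = 1/18, 2/7 · 5/18 = 5/63; summing to 53/252.
The posterior is then P(urn A | data) = 7/53, P(urn B | data) = 12/53, P(urn C | data) = 14/53, P(urn D | data) = 20/53.
Averaging over the posterior, P(green next | data) = (6/7)(7/53) + (1)(12/53) + (1/7)(14/53) + (4/7)(20/53) = 220/371.

0.5930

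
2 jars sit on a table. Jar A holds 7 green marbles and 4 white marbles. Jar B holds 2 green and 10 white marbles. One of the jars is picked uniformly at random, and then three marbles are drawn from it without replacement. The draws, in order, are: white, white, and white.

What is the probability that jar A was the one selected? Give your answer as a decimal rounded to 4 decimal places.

Under each hypothesis, the probability of the observed sequence is: P(data | jar A) = (4/11)(3/10)(2/9) = 4/165; P(data | jar B) = (10/12)(9/11)(8/10) = 6/11.
Weighting by the prior gives 1/2 · 4/165 = 2/165, 1/2 · 6/11 = 3/11; these sum to 47/165.
Therefore the posterior P(jar A | data) = (2/165) / (47/165) = 2/47.

0.0426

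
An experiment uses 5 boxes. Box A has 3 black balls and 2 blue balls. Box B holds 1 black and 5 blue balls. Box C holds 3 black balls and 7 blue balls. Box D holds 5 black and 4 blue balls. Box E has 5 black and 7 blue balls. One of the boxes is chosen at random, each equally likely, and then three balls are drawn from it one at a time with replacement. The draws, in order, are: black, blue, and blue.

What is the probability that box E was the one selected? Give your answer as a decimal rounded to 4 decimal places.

For each hypothesis, P(data | H) works out to: P(data | box A) = (3/5)(2/5)(2/5) = 0.096; P(data | box B) = (1/6)(5/6)(5/6) = 0.11574; P(data | box C) = (3/10)(7/10)(7/10) = 0.147; P(data | box D) = (5/9)(4/9)(4/9) = 0.10974; P(data | box E) = (5/12)(7/12)(7/12) = 0.14178.
Weighting by the prior gives 1/5 · 0.096 = 0.0192, 1/5 · 0.11574 = 0.023148, 1/5 · 0.147 = 0.0294, 1/5 · 0.10974 = 0.021948, 1/5 · 0.14178 = 0.028356; with total 0.12205.
Therefore the posterior P(box E | data) = (0.028356) / (0.12205) = 0.23233.

0.2323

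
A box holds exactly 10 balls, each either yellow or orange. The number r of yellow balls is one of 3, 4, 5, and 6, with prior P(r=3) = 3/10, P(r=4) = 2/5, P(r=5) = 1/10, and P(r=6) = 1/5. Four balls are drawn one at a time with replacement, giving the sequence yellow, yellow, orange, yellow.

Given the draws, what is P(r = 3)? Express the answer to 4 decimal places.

0.1272

Under each hypothesis, the probability of the observed sequence is: P(data | r = 3) = (3/10)(3/10)(7/10)(3/10) = 0.0189; P(data | r = 4) = (4/10)(4/10)(6/10)(4/10) = 0.0384; P(data | r = 5) = (5/10)(5/10)(5/10)(5/10) = 0.0625; P(data | r = 6) = (6/10)(6/10)(4/10)(6/10) = 0.0864.
Multiplying each by its prior: 3/10 · 0.0189 = 0.00567, 2/5 · 0.0384 = 0.01536, 1/10 · 0.0625 = 0.00625, 1/5 · 0.0864 = 0.01728; with total 0.04456.
So P(r = 3 | data) = (0.00567) / (0.04456) = 0.12724.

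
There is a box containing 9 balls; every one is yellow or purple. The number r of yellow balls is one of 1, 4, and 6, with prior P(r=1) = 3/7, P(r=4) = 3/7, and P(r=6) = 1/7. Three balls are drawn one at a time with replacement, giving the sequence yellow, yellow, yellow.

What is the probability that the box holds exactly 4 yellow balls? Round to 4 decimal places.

Under each hypothesis, the probability of the observed sequence is: P(data | r = 1) = (1/9)(1/9)(1/9) = 0.0013717; P(data | r = 4) = (4/9)(4/9)(4/9) = 0.087791; P(data | r = 6) = (6/9)(6/9)(6/9) = 0.2963.
Weighting by the prior gives 3/7 · 0.0013717 = 0.00058789, 3/7 · 0.087791 = 0.037625, 1/7 · 0.2963 = 0.042328; with total 0.080541.
Therefore the posterior P(r = 4 | data) = (0.037625) / (0.080541) = 0.46715.

0.4672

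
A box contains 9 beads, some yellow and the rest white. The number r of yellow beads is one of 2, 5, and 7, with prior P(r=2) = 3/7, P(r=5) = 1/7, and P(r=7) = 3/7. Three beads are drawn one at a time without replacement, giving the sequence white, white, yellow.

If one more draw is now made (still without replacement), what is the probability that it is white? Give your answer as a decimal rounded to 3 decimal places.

0.650

For each hypothesis, P(data | H) works out to: P(data | r = 2) = (7/9)(6/8)(2/7) = 1/6; P(data | r = 5) = (4/9)(3/8)(5/7) = 5/42; P(data | r = 7) = (2/9)(1/8)(7/7) = 1/36.
The prior-weighted likelihoods are 3/7 · 1/6 = 1/14, 1/7 · 5/42 = 5/294, 3/7 · 1/36 = 1/84; summing to 59/588.
The posterior is then P(r = 2 | data) = 42/59, P(r = 5 | data) = 10/59, P(r = 7 | data) = 7/59.
So P(white next | data) = Σ P(white next | H) P(H | data) = (5/6)(42/59) + (1/3)(10/59) + (0)(7/59) = 115/177.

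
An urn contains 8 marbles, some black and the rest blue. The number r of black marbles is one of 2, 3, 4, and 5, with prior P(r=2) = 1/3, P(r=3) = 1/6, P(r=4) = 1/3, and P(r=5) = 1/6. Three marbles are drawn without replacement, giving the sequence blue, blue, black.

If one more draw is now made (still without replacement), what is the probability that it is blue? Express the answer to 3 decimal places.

0.576

The likelihood of the observed sequence under each hypothesis: P(data | r = 2) = (6/8)(5/7)(2/6) = 5/28; P(data | r = 3) = (5/8)(4/7)(3/6) = 5/28; P(data | r = 4) = (4/8)(3/7)(4/6) = 1/7; P(data | r = 5) = (3/8)(2/7)(5/6) = 5/56.
Multiplying each by its prior: 1/3 · 5/28 = 5/84, 1/6 · 5/28 = 5/168, 1/3 · 1/7 = 1/21, 1/6 · 5/56 = 5/336; these sum to 17/112.
Normalising, the posterior is P(r = 2 | data) = 20/51, P(r = 3 | data) = 10/51, P(r = 4 | data) = 16/51, P(r = 5 | data) = 5/51.
The predictive probability is P(blue next | data) = (4/5)(20/51) + (3/5)(10/51) + (2/5)(16/51) + (1/5)(5/51) = 49/85.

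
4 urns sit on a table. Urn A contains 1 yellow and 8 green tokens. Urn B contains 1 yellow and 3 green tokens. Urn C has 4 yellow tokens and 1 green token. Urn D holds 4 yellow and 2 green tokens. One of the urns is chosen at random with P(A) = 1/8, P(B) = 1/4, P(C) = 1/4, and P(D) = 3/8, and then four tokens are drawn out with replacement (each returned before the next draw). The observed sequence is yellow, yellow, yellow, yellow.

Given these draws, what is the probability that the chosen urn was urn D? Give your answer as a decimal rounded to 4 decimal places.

0.4174

For each hypothesis, P(data | H) works out to: P(data | urn A) = (1/9)(1/9)(1/9)(1/9) = 0.00015242; P(data | urn B) = (1/4)(1/4)(1/4)(1/4) = 0.0039062; P(data | urn C) = (4/5)(4/5)(4/5)(4/5) = 0.4096; P(data | urn D) = (4/6)(4/6)(4/6)(4/6) = 0.19753.
Weighting by the prior gives 1/8 · 0.00015242 = 1.9052e-05, 1/4 · 0.0039062 = 0.00097656, 1/4 · 0.4096 = 0.1024, 3/8 · 0.19753 = 0.074074; with total 0.17747.
Therefore the posterior P(urn D | data) = (0.074074) / (0.17747) = 0.41739.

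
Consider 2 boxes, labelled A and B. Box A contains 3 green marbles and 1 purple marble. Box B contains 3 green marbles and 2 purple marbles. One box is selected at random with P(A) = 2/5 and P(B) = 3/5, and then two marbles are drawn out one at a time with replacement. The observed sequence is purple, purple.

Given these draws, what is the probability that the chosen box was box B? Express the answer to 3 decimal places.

0.793

Compute the likelihood of the observed sequence for each case: P(data | box A) = (1/4)(1/4) = 1/16; P(data | box B) = (2/5)(2/5) = 4/25.
Weighting by the prior gives 2/5 · 1/16 = 1/40, 3/5 · 4/25 = 12/125; with total 121/1000.
So P(box B | data) = (12/125) / (121/1000) = 96/121.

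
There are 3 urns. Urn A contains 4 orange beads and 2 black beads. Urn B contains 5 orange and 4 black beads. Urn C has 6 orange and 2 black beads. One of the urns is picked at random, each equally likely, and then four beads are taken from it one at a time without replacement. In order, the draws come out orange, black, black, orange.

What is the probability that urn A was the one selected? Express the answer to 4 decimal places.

0.3668

The likelihood of the observed sequence under each hypothesis: P(data | urn A) = (4/6)(2/5)(1/4)(3/3) = 0.066667; P(data | urn B) = (5/9)(4/8)(3/7)(4/6) = 0.079365; P(data | urn C) = (6/8)(2/7)(1/6)(5/5) = 0.035714.
Multiplying each by its prior: 1/3 · 0.066667 = 0.022222, 1/3 · 0.079365 = 0.026455, 1/3 · 0.035714 = 0.011905; summing to 0.060582.
Hence P(urn A | data) = (0.022222) / (0.060582) = 0.36681.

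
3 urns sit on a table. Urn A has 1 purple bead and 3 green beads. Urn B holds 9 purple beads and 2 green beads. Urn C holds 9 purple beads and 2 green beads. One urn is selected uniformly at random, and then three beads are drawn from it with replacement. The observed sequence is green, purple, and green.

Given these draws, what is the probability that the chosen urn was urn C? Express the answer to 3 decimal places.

Compute the likelihood of the observed sequence for each case: P(data | urn A) = (3/4)(1/4)(3/4) = 0.14062; P(data | urn B) = (2/11)(9/11)(2/11) = 0.027047; P(data | urn C) = (2/11)(9/11)(2/11) = 0.027047.
Weighting by the prior gives 1/3 · 0.14062 = 0.046875, 1/3 · 0.027047 = 0.0090158, 1/3 · 0.027047 = 0.0090158; these sum to 0.064907.
By Bayes' rule, P(urn C | data) = (0.0090158) / (0.064907) = 0.1389.

0.139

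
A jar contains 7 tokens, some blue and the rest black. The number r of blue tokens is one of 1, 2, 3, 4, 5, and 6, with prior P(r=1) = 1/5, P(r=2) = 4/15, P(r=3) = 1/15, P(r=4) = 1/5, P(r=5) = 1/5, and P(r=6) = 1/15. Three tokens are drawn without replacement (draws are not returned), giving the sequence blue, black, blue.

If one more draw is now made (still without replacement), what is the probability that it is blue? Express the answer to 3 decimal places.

Under each hypothesis, the probability of the observed sequence is: P(data | r = 1) = (1/7)(6/6)(0/5) = 0; P(data | r = 2) = (2/7)(5/6)(1/5) = 1/21; P(data | r = 3) = (3/7)(4/6)(2/5) = 4/35; P(data | r = 4) = (4/7)(3/6)(3/5) = 6/35; P(data | r = 5) = (5/7)(2/6)(4/5) = 4/21; P(data | r = 6) = (6/7)(1/6)(5/5) = 1/7.
The prior-weighted likelihoods are 1/5 · 0 = 0, 4/15 · 1/21 = 4/315, 1/15 · 4/35 = 4/525, 1/5 · 6/35 = 6/175, 1/5 · 4/21 = 4/105, 1/15 · 1/7 = 1/105; summing to 23/225.
Dividing through by the total gives posterior P(r = 1 | data) = 0, P(r = 2 | data) = 20/161, P(r = 3 | data) = 12/161, P(r = 4 | data) = 54/161, P(r = 5 | data) = 60/161, P(r = 6 | data) = 15/161.
So P(blue next | data) = Σ P(blue next | H) P(H | data) = (0)(20/161) + (1/4)(12/161) + (1/2)(54/161) + (3/4)(60/161) + (1)(15/161) = 90/161.

0.559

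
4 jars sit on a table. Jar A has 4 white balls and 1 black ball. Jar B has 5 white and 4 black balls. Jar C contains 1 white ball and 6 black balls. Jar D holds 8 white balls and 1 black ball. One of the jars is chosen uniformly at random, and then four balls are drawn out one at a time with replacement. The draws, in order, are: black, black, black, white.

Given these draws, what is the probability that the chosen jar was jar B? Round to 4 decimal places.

0.3333

Under each hypothesis, the probability of the observed sequence is: P(data | jar A) = (1/5)(1/5)(1/5)(4/5) = 0.0064; P(data | jar B) = (4/9)(4/9)(4/9)(5/9) = 0.048773; P(data | jar C) = (6/7)(6/7)(6/7)(1/7) = 0.089963; P(data | jar D) = (1/9)(1/9)(1/9)(8/9) = 0.0012193.
The prior-weighted likelihoods are 1/4 · 0.0064 = 0.0016, 1/4 · 0.048773 = 0.012193, 1/4 · 0.089963 = 0.022491, 1/4 · 0.0012193 = 0.00030483; summing to 0.036589.
Hence P(jar B | data) = (0.012193) / (0.036589) = 0.33325.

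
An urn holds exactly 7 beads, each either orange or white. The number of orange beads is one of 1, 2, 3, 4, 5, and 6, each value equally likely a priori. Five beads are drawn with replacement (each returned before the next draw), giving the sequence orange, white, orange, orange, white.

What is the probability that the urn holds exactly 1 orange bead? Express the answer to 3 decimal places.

Under each hypothesis, the probability of the observed sequence is: P(data | r = 1) = (1/7)(6/7)(1/7)(1/7)(6/7) = 0.002142; P(data | r = 2) = (2/7)(5/7)(2/7)(2/7)(5/7) = 0.0119; P(data | r = 3) = (3/7)(4/7)(3/7)(3/7)(4/7) = 0.025704; P(data | r = 4) = (4/7)(3/7)(4/7)(4/7)(3/7) = 0.034271; P(data | r = 5) = (5/7)(2/7)(5/7)(5/7)(2/7) = 0.02975; P(data | r = 6) = (6/7)(1/7)(6/7)(6/7)(1/7) = 0.012852.
Weighting by the prior gives 1/6 · 0.002142 = 0.00035699, 1/6 · 0.0119 = 0.0019833, 1/6 · 0.025704 = 0.0042839, 1/6 · 0.034271 = 0.0057119, 1/6 · 0.02975 = 0.0049583, 1/6 · 0.012852 = 0.002142; summing to 0.019436.
Therefore the posterior P(r = 1 | data) = (0.00035699) / (0.019436) = 0.018367.

0.018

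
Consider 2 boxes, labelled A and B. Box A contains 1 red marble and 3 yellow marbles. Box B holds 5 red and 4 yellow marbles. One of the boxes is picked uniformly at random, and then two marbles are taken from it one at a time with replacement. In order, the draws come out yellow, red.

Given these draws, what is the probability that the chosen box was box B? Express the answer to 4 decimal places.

0.5684

Compute the likelihood of the observed sequence for each case: P(data | box A) = (3/4)(1/4) = 0.1875; P(data | box B) = (4/9)(5/9) = 0.24691.
The prior-weighted likelihoods are 1/2 · 0.1875 = 0.09375, 1/2 · 0.24691 = 0.12346; summing to 0.21721.
Therefore the posterior P(box B | data) = (0.12346) / (0.21721) = 0.56838.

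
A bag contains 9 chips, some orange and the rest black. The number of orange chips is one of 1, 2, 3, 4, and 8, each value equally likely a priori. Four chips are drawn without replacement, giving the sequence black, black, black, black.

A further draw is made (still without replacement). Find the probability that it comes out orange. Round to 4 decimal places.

For each hypothesis, P(data | H) works out to: P(data | r = 1) = (8/9)(7/8)(6/7)(5/6) = 5/9; P(data | r = 2) = (7/9)(6/8)(5/7)(4/6) = 5/18; P(data | r = 3) = (6/9)(5/8)(4/7)(3/6) = 5/42; P(data | r = 4) = (5/9)(4/8)(3/7)(2/6) = 5/126; P(data | r = 8) = (1/9)(0/8) = 0.
Weighting by the prior gives 1/5 · 5/9 = 1/9, 1/5 · 5/18 = 1/18, 1/5 · 5/42 = 1/42, 1/5 · 5/126 = 1/126, 1/5 · 0 = 0; summing to 25/126.
The posterior is then P(r = 1 | data) = 14/25, P(r = 2 | data) = 7/25, P(r = 3 | data) = 3/25, P(r = 4 | data) = 1/25, P(r = 8 | data) = 0.
The predictive probability is P(orange next | data) = (1/5)(14/25) + (2/5)(7/25) + (3/5)(3/25) + (4/5)(1/25) = 41/125.

0.3280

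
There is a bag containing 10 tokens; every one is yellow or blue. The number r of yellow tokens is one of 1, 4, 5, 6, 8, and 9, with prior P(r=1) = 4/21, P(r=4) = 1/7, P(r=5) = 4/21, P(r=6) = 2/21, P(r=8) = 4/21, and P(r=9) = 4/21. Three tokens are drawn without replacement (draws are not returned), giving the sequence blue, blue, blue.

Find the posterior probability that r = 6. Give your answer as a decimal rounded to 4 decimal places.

0.0180

Compute the likelihood of the observed sequence for each case: P(data | r = 1) = (9/10)(8/9)(7/8) = 7/10; P(data | r = 4) = (6/10)(5/9)(4/8) = 1/6; P(data | r = 5) = (5/10)(4/9)(3/8) = 1/12; P(data | r = 6) = (4/10)(3/9)(2/8) = 1/30; P(data | r = 8) = (2/10)(1/9)(0/8) = 0; P(data | r = 9) = (1/10)(0/9) = 0.
Weighting by the prior gives 4/21 · 7/10 = 2/15, 1/7 · 1/6 = 1/42, 4/21 · 1/12 = 1/63, 2/21 · 1/30 = 1/315, 4/21 · 0 = 0, 4/21 · 0 = 0; summing to 37/210.
So P(r = 6 | data) = (1/315) / (37/210) = 2/111.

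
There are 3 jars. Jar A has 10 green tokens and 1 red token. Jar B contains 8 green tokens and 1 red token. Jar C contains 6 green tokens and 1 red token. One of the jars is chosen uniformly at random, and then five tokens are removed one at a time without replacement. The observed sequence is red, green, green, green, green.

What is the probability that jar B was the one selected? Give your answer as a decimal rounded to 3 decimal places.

0.322

Compute the likelihood of the observed sequence for each case: P(data | jar A) = (1/11)(10/10)(9/9)(8/8)(7/7) = 0.090909; P(data | jar B) = (1/9)(8/8)(7/7)(6/6)(5/5) = 0.11111; P(data | jar C) = (1/7)(6/6)(5/5)(4/4)(3/3) = 0.14286.
The prior-weighted likelihoods are 1/3 · 0.090909 = 0.030303, 1/3 · 0.11111 = 0.037037, 1/3 · 0.14286 = 0.047619; summing to 0.11496.
Therefore the posterior P(jar B | data) = (0.037037) / (0.11496) = 0.32218.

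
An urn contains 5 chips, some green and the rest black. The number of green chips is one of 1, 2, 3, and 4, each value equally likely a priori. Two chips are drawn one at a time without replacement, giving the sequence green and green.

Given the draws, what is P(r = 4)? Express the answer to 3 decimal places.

0.600

For each hypothesis, P(data | H) works out to: P(data | r = 1) = (1/5)(0/4) = 0; P(data | r = 2) = (2/5)(1/4) = 1/10; P(data | r = 3) = (3/5)(2/4) = 3/10; P(data | r = 4) = (4/5)(3/4) = 3/5.
The prior-weighted likelihoods are 1/4 · 0 = 0, 1/4 · 1/10 = 1/40, 1/4 · 3/10 = 3/40, 1/4 · 3/5 = 3/20; these sum to 1/4.
Therefore the posterior P(r = 4 | data) = (3/20) / (1/4) = 3/5.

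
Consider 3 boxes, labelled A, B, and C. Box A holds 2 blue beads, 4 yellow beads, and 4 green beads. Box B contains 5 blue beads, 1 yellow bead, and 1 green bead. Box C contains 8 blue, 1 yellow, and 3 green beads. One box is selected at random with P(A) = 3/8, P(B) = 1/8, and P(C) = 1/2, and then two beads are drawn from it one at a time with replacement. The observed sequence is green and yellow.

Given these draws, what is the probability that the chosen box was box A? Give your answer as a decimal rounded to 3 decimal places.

The likelihood of the observed sequence under each hypothesis: P(data | box A) = (4/10)(4/10) = 0.16; P(data | box B) = (1/7)(1/7) = 0.020408; P(data | box C) = (3/12)(1/12) = 0.020833.
The prior-weighted likelihoods are 3/8 · 0.16 = 0.06, 1/8 · 0.020408 = 0.002551, 1/2 · 0.020833 = 0.010417; these sum to 0.072968.
So P(box A | data) = (0.06) / (0.072968) = 0.82228.

0.822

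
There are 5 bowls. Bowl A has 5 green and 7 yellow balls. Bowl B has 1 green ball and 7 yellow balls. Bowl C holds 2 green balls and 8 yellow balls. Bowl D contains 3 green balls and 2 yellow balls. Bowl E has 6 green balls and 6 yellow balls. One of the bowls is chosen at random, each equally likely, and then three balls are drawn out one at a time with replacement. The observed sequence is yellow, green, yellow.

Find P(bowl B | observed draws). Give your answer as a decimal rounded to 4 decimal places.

0.1632

Compute the likelihood of the observed sequence for each case: P(data | bowl A) = (7/12)(5/12)(7/12) = 0.14178; P(data | bowl B) = (7/8)(1/8)(7/8) = 0.095703; P(data | bowl C) = (8/10)(2/10)(8/10) = 0.128; P(data | bowl D) = (2/5)(3/5)(2/5) = 0.096; P(data | bowl E) = (6/12)(6/12)(6/12) = 0.125.
The prior-weighted likelihoods are 1/5 · 0.14178 = 0.028356, 1/5 · 0.095703 = 0.019141, 1/5 · 0.128 = 0.0256, 1/5 · 0.096 = 0.0192, 1/5 · 0.125 = 0.025; summing to 0.1173.
Therefore the posterior P(bowl B | data) = (0.019141) / (0.1173) = 0.16318.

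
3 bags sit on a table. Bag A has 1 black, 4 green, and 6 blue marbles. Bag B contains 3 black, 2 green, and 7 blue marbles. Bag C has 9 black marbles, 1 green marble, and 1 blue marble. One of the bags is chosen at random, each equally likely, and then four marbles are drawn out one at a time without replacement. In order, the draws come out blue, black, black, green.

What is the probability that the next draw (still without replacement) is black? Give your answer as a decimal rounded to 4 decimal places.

0.6172

For each hypothesis, P(data | H) works out to: P(data | bag A) = (6/11)(1/10)(0/9) = 0; P(data | bag B) = (7/12)(3/11)(2/10)(2/9) = 0.0070707; P(data | bag C) = (1/11)(9/10)(8/9)(1/8) = 0.0090909.
Weighting by the prior gives 1/3 · 0 = 0, 1/3 · 0.0070707 = 0.0023569, 1/3 · 0.0090909 = 0.0030303; these sum to 0.0053872.
Normalising, the posterior is P(bag A | data) = 0, P(bag B | data) = 0.4375, P(bag C | data) = 0.5625.
Averaging over the posterior, P(black next | data) = (1/8)(0.4375) + (1)(0.5625) = 0.61719.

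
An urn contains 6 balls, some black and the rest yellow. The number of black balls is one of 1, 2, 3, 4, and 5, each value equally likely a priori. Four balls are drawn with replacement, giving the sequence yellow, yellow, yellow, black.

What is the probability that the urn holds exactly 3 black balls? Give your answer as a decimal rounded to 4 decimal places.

0.2183

For each hypothesis, P(data | H) works out to: P(data | r = 1) = (5/6)(5/6)(5/6)(1/6) = 0.096451; P(data | r = 2) = (4/6)(4/6)(4/6)(2/6) = 0.098765; P(data | r = 3) = (3/6)(3/6)(3/6)(3/6) = 0.0625; P(data | r = 4) = (2/6)(2/6)(2/6)(4/6) = 0.024691; P(data | r = 5) = (1/6)(1/6)(1/6)(5/6) = 0.003858.
The prior-weighted likelihoods are 1/5 · 0.096451 = 0.01929, 1/5 · 0.098765 = 0.019753, 1/5 · 0.0625 = 0.0125, 1/5 · 0.024691 = 0.0049383, 1/5 · 0.003858 = 0.0007716; with total 0.057253.
Therefore the posterior P(r = 3 | data) = (0.0125) / (0.057253) = 0.21833.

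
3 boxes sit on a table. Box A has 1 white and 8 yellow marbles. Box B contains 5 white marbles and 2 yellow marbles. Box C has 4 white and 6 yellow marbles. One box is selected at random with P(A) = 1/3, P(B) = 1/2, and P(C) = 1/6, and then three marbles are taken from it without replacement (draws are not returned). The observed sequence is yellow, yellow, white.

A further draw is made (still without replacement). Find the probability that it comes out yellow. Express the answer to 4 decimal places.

0.5970

Compute the likelihood of the observed sequence for each case: P(data | box A) = (8/9)(7/8)(1/7) = 1/9; P(data | box B) = (2/7)(1/6)(5/5) = 1/21; P(data | box C) = (6/10)(5/9)(4/8) = 1/6.
Weighting by the prior gives 1/3 · 1/9 = 1/27, 1/2 · 1/21 = 1/42, 1/6 · 1/6 = 1/36; summing to 67/756.
Dividing through by the total gives posterior P(box A | data) = 28/67, P(box B | data) = 18/67, P(box C | data) = 21/67.
Averaging over the posterior, P(yellow next | data) = (1)(28/67) + (0)(18/67) + (4/7)(21/67) = 40/67.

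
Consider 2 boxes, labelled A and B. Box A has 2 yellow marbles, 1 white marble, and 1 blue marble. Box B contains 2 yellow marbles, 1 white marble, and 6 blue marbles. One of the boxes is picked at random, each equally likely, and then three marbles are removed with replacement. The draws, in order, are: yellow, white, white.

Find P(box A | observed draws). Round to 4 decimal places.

0.9193

Under each hypothesis, the probability of the observed sequence is: P(data | box A) = (2/4)(1/4)(1/4) = 0.03125; P(data | box B) = (2/9)(1/9)(1/9) = 0.0027435.
The prior-weighted likelihoods are 1/2 · 0.03125 = 0.015625, 1/2 · 0.0027435 = 0.0013717; summing to 0.016997.
Hence P(box A | data) = (0.015625) / (0.016997) = 0.91929.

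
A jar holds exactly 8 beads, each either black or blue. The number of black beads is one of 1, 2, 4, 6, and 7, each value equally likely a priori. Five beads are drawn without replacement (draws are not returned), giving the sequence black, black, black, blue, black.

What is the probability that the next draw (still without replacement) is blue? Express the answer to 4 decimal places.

0.2029

Under each hypothesis, the probability of the observed sequence is: P(data | r = 1) = (1/8)(0/7) = 0; P(data | r = 2) = (2/8)(1/7)(0/6) = 0; P(data | r = 4) = (4/8)(3/7)(2/6)(4/5)(1/4) = 0.014286; P(data | r = 6) = (6/8)(5/7)(4/6)(2/5)(3/4) = 0.10714; P(data | r = 7) = (7/8)(6/7)(5/6)(1/5)(4/4) = 0.125.
Weighting by the prior gives 1/5 · 0 = 0, 1/5 · 0 = 0, 1/5 · 0.014286 = 0.0028571, 1/5 · 0.10714 = 0.021429, 1/5 · 0.125 = 0.025; summing to 0.049286.
The posterior is then P(r = 1 | data) = 0, P(r = 2 | data) = 0, P(r = 4 | data) = 0.057971, P(r = 6 | data) = 0.43478, P(r = 7 | data) = 0.50725.
So P(blue next | data) = Σ P(blue next | H) P(H | data) = (1)(0.057971) + (1/3)(0.43478) + (0)(0.50725) = 0.2029.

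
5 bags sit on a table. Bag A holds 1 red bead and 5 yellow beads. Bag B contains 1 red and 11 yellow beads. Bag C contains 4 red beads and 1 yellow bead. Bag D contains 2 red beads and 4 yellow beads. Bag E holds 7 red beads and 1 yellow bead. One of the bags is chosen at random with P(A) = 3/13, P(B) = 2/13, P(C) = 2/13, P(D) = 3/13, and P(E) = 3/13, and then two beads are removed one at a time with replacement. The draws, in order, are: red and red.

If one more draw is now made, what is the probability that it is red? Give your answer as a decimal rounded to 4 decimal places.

Compute the likelihood of the observed sequence for each case: P(data | bag A) = (1/6)(1/6) = 0.027778; P(data | bag B) = (1/12)(1/12) = 0.0069444; P(data | bag C) = (4/5)(4/5) = 0.64; P(data | bag D) = (2/6)(2/6) = 0.11111; P(data | bag E) = (7/8)(7/8) = 0.76562.
The prior-weighted likelihoods are 3/13 · 0.027778 = 0.0064103, 2/13 · 0.0069444 = 0.0010684, 2/13 · 0.64 = 0.098462, 3/13 · 0.11111 = 0.025641, 3/13 · 0.76562 = 0.17668; summing to 0.30826.
The posterior is then P(bag A | data) = 0.020795, P(bag B | data) = 0.0034658, P(bag C | data) = 0.31941, P(bag D | data) = 0.083179, P(bag E | data) = 0.57315.
So P(red next | data) = Σ P(red next | H) P(H | data) = (1/6)(0.020795) + (1/12)(0.0034658) + (4/5)(0.31941) + (1/3)(0.083179) + (7/8)(0.57315) = 0.78852.

0.7885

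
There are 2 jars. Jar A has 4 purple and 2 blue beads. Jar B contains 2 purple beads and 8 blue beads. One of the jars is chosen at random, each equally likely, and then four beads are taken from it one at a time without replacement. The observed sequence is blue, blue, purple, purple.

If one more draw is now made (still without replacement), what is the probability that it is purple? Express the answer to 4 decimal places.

For each hypothesis, P(data | H) works out to: P(data | jar A) = (2/6)(1/5)(4/4)(3/3) = 1/15; P(data | jar B) = (8/10)(7/9)(2/8)(1/7) = 1/45.
Multiplying each by its prior: 1/2 · 1/15 = 1/30, 1/2 · 1/45 = 1/90; with total 2/45.
Normalising, the posterior is P(jar A | data) = 3/4, P(jar B | data) = 1/4.
So P(purple next | data) = Σ P(purple next | H) P(H | data) = (1)(3/4) + (0)(1/4) = 3/4.

0.7500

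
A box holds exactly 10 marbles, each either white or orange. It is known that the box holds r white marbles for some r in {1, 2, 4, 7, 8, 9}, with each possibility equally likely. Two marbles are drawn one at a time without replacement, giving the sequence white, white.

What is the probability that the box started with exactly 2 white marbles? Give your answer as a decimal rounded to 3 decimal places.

The likelihood of the observed sequence under each hypothesis: P(data | r = 1) = (1/10)(0/9) = 0; P(data | r = 2) = (2/10)(1/9) = 1/45; P(data | r = 4) = (4/10)(3/9) = 2/15; P(data | r = 7) = (7/10)(6/9) = 7/15; P(data | r = 8) = (8/10)(7/9) = 28/45; P(data | r = 9) = (9/10)(8/9) = 4/5.
Weighting by the prior gives 1/6 · 0 = 0, 1/6 · 1/45 = 1/270, 1/6 · 2/15 = 1/45, 1/6 · 7/15 = 7/90, 1/6 · 28/45 = 14/135, 1/6 · 4/5 = 2/15; summing to 46/135.
So P(r = 2 | data) = (1/270) / (46/135) = 1/92.

0.011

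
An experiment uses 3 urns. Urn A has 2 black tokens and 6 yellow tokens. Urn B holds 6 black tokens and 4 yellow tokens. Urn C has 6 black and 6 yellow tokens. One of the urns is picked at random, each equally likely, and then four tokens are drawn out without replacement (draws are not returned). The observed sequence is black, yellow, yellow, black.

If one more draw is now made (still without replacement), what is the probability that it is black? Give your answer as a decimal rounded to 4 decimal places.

0.4675

Under each hypothesis, the probability of the observed sequence is: P(data | urn A) = (2/8)(6/7)(5/6)(1/5) = 0.035714; P(data | urn B) = (6/10)(4/9)(3/8)(5/7) = 0.071429; P(data | urn C) = (6/12)(6/11)(5/10)(5/9) = 0.075758.
Weighting by the prior gives 1/3 · 0.035714 = 0.011905, 1/3 · 0.071429 = 0.02381, 1/3 · 0.075758 = 0.025253; summing to 0.060967.
The posterior is then P(urn A | data) = 0.19527, P(urn B | data) = 0.39053, P(urn C | data) = 0.4142.
Averaging over the posterior, P(black next | data) = (0)(0.19527) + (2/3)(0.39053) + (1/2)(0.4142) = 0.46746.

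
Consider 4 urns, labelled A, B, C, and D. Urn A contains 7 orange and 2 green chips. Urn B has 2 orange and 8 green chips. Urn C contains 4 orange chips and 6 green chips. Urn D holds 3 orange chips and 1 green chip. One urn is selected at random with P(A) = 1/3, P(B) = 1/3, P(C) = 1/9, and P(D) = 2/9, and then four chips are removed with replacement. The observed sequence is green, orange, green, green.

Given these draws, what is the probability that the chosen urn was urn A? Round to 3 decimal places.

Compute the likelihood of the observed sequence for each case: P(data | urn A) = (2/9)(7/9)(2/9)(2/9) = 0.0085353; P(data | urn B) = (8/10)(2/10)(8/10)(8/10) = 0.1024; P(data | urn C) = (6/10)(4/10)(6/10)(6/10) = 0.0864; P(data | urn D) = (1/4)(3/4)(1/4)(1/4) = 0.011719.
Multiplying each by its prior: 1/3 · 0.0085353 = 0.0028451, 1/3 · 0.1024 = 0.034133, 1/9 · 0.0864 = 0.0096, 2/9 · 0.011719 = 0.0026042; with total 0.049183.
By Bayes' rule, P(urn A | data) = (0.0028451) / (0.049183) = 0.057848.

0.058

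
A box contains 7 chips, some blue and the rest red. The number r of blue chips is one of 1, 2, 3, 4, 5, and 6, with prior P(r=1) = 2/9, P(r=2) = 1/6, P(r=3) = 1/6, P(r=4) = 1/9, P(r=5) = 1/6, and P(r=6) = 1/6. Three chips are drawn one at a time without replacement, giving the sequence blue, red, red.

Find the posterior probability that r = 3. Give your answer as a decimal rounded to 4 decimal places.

For each hypothesis, P(data | H) works out to: P(data | r = 1) = (1/7)(6/6)(5/5) = 1/7; P(data | r = 2) = (2/7)(5/6)(4/5) = 4/21; P(data | r = 3) = (3/7)(4/6)(3/5) = 6/35; P(data | r = 4) = (4/7)(3/6)(2/5) = 4/35; P(data | r = 5) = (5/7)(2/6)(1/5) = 1/21; P(data | r = 6) = (6/7)(1/6)(0/5) = 0.
Weighting by the prior gives 2/9 · 1/7 = 2/63, 1/6 · 4/21 = 2/63, 1/6 · 6/35 = 1/35, 1/9 · 4/35 = 4/315, 1/6 · 1/21 = 1/126, 1/6 · 0 = 0; summing to 71/630.
By Bayes' rule, P(r = 3 | data) = (1/35) / (71/630) = 18/71.

0.2535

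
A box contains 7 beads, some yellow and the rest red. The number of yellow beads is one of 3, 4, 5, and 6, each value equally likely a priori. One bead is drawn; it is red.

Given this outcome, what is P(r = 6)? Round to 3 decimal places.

0.100

For each hypothesis, P(data | H) works out to: P(data | r = 3) = (4/7) = 4/7; P(data | r = 4) = (3/7) = 3/7; P(data | r = 5) = (2/7) = 2/7; P(data | r = 6) = (1/7) = 1/7.
Weighting by the prior gives 1/4 · 4/7 = 1/7, 1/4 · 3/7 = 3/28, 1/4 · 2/7 = 1/14, 1/4 · 1/7 = 1/28; summing to 5/14.
By Bayes' rule, P(r = 6 | data) = (1/28) / (5/14) = 1/10.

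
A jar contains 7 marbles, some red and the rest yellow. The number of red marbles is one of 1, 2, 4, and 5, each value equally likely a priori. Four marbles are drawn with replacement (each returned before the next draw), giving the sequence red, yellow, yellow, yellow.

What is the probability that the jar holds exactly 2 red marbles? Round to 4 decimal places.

0.4072

Compute the likelihood of the observed sequence for each case: P(data | r = 1) = (1/7)(6/7)(6/7)(6/7) = 0.089963; P(data | r = 2) = (2/7)(5/7)(5/7)(5/7) = 0.10412; P(data | r = 4) = (4/7)(3/7)(3/7)(3/7) = 0.044981; P(data | r = 5) = (5/7)(2/7)(2/7)(2/7) = 0.01666.
Multiplying each by its prior: 1/4 · 0.089963 = 0.022491, 1/4 · 0.10412 = 0.026031, 1/4 · 0.044981 = 0.011245, 1/4 · 0.01666 = 0.0041649; summing to 0.063932.
Hence P(r = 2 | data) = (0.026031) / (0.063932) = 0.40717.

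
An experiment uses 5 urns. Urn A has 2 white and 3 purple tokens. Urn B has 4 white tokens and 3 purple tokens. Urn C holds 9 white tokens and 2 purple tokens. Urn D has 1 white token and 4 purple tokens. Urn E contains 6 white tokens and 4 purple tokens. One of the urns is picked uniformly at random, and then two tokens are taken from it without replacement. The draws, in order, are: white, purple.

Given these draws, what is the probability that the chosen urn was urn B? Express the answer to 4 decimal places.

0.2350

Compute the likelihood of the observed sequence for each case: P(data | urn A) = (2/5)(3/4) = 0.3; P(data | urn B) = (4/7)(3/6) = 0.28571; P(data | urn C) = (9/11)(2/10) = 0.16364; P(data | urn D) = (1/5)(4/4) = 0.2; P(data | urn E) = (6/10)(4/9) = 0.26667.
Weighting by the prior gives 1/5 · 0.3 = 0.06, 1/5 · 0.28571 = 0.057143, 1/5 · 0.16364 = 0.032727, 1/5 · 0.2 = 0.04, 1/5 · 0.26667 = 0.053333; summing to 0.2432.
So P(urn B | data) = (0.057143) / (0.2432) = 0.23496.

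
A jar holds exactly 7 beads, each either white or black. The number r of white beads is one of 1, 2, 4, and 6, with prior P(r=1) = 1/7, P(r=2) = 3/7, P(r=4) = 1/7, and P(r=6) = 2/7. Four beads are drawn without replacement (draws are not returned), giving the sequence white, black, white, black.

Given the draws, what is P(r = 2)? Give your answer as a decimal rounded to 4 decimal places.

0.6250

For each hypothesis, P(data | H) works out to: P(data | r = 1) = (1/7)(6/6)(0/5) = 0; P(data | r = 2) = (2/7)(5/6)(1/5)(4/4) = 1/21; P(data | r = 4) = (4/7)(3/6)(3/5)(2/4) = 3/35; P(data | r = 6) = (6/7)(1/6)(5/5)(0/4) = 0.
Weighting by the prior gives 1/7 · 0 = 0, 3/7 · 1/21 = 1/49, 1/7 · 3/35 = 3/245, 2/7 · 0 = 0; with total 8/245.
Therefore the posterior P(r = 2 | data) = (1/49) / (8/245) = 5/8.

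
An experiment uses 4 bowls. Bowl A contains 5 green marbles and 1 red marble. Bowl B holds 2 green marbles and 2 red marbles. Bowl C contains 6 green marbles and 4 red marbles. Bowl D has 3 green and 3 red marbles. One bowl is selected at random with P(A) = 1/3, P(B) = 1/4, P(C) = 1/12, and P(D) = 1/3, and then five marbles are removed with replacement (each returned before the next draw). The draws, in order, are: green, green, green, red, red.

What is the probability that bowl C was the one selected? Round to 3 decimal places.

0.109

Compute the likelihood of the observed sequence for each case: P(data | bowl A) = (5/6)(5/6)(5/6)(1/6)(1/6) = 0.016075; P(data | bowl B) = (2/4)(2/4)(2/4)(2/4)(2/4) = 0.03125; P(data | bowl C) = (6/10)(6/10)(6/10)(4/10)(4/10) = 0.03456; P(data | bowl D) = (3/6)(3/6)(3/6)(3/6)(3/6) = 0.03125.
Multiplying each by its prior: 1/3 · 0.016075 = 0.0053584, 1/4 · 0.03125 = 0.0078125, 1/12 · 0.03456 = 0.00288, 1/3 · 0.03125 = 0.010417; these sum to 0.026468.
Therefore the posterior P(bowl C | data) = (0.00288) / (0.026468) = 0.10881.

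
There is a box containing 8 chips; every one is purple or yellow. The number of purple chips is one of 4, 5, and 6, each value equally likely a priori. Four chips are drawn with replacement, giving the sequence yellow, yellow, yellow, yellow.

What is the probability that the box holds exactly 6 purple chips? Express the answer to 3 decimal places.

0.045

Under each hypothesis, the probability of the observed sequence is: P(data | r = 4) = (4/8)(4/8)(4/8)(4/8) = 0.0625; P(data | r = 5) = (3/8)(3/8)(3/8)(3/8) = 0.019775; P(data | r = 6) = (2/8)(2/8)(2/8)(2/8) = 0.0039062.
Multiplying each by its prior: 1/3 · 0.0625 = 0.020833, 1/3 · 0.019775 = 0.0065918, 1/3 · 0.0039062 = 0.0013021; these sum to 0.028727.
Therefore the posterior P(r = 6 | data) = (0.0013021) / (0.028727) = 0.045326.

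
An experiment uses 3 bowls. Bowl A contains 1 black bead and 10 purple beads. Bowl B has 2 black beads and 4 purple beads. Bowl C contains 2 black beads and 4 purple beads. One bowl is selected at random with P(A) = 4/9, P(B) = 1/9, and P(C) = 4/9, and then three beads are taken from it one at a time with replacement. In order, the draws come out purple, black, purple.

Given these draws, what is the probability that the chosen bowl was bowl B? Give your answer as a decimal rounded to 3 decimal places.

0.142

Under each hypothesis, the probability of the observed sequence is: P(data | bowl A) = (10/11)(1/11)(10/11) = 0.075131; P(data | bowl B) = (4/6)(2/6)(4/6) = 0.14815; P(data | bowl C) = (4/6)(2/6)(4/6) = 0.14815.
Weighting by the prior gives 4/9 · 0.075131 = 0.033392, 1/9 · 0.14815 = 0.016461, 4/9 · 0.14815 = 0.065844; summing to 0.1157.
Therefore the posterior P(bowl B | data) = (0.016461) / (0.1157) = 0.14228.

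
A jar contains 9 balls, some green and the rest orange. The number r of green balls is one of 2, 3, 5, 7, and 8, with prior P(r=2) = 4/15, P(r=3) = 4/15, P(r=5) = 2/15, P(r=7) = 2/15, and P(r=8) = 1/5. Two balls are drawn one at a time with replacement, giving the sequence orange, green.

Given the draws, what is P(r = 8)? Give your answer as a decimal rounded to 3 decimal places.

For each hypothesis, P(data | H) works out to: P(data | r = 2) = (7/9)(2/9) = 0.17284; P(data | r = 3) = (6/9)(3/9) = 0.22222; P(data | r = 5) = (4/9)(5/9) = 0.24691; P(data | r = 7) = (2/9)(7/9) = 0.17284; P(data | r = 8) = (1/9)(8/9) = 0.098765.
Weighting by the prior gives 4/15 · 0.17284 = 0.046091, 4/15 · 0.22222 = 0.059259, 2/15 · 0.24691 = 0.032922, 2/15 · 0.17284 = 0.023045, 1/5 · 0.098765 = 0.019753; these sum to 0.18107.
So P(r = 8 | data) = (0.019753) / (0.18107) = 0.10909.

0.109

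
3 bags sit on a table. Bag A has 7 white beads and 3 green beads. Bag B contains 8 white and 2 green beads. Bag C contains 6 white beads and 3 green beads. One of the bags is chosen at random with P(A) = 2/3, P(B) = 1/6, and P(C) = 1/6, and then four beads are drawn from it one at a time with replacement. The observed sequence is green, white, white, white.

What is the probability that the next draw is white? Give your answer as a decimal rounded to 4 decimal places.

0.7113

Compute the likelihood of the observed sequence for each case: P(data | bag A) = (3/10)(7/10)(7/10)(7/10) = 0.1029; P(data | bag B) = (2/10)(8/10)(8/10)(8/10) = 0.1024; P(data | bag C) = (3/9)(6/9)(6/9)(6/9) = 0.098765.
Multiplying each by its prior: 2/3 · 0.1029 = 0.0686, 1/6 · 0.1024 = 0.017067, 1/6 · 0.098765 = 0.016461; summing to 0.10213.
The posterior is then P(bag A | data) = 0.67171, P(bag B | data) = 0.16711, P(bag C | data) = 0.16118.
So P(white next | data) = Σ P(white next | H) P(H | data) = (7/10)(0.67171) + (4/5)(0.16711) + (2/3)(0.16118) = 0.71134.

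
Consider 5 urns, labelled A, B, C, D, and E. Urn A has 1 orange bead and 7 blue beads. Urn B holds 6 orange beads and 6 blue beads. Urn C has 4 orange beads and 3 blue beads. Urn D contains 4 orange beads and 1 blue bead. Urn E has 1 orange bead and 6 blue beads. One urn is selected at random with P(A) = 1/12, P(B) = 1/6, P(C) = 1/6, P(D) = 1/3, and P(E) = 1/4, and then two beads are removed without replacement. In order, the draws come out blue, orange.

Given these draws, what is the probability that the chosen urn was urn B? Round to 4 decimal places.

0.2208

Under each hypothesis, the probability of the observed sequence is: P(data | urn A) = (7/8)(1/7) = 0.125; P(data | urn B) = (6/12)(6/11) = 0.27273; P(data | urn C) = (3/7)(4/6) = 0.28571; P(data | urn D) = (1/5)(4/4) = 0.2; P(data | urn E) = (6/7)(1/6) = 0.14286.
The prior-weighted likelihoods are 1/12 · 0.125 = 0.010417, 1/6 · 0.27273 = 0.045455, 1/6 · 0.28571 = 0.047619, 1/3 · 0.2 = 0.066667, 1/4 · 0.14286 = 0.035714; these sum to 0.20587.
Hence P(urn B | data) = (0.045455) / (0.20587) = 0.22079.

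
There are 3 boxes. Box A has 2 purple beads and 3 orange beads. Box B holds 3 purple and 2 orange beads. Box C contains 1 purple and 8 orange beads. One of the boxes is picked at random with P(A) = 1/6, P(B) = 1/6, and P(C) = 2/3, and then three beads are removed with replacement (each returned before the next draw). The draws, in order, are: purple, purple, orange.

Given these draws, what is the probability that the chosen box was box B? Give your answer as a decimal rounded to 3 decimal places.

Compute the likelihood of the observed sequence for each case: P(data | box A) = (2/5)(2/5)(3/5) = 0.096; P(data | box B) = (3/5)(3/5)(2/5) = 0.144; P(data | box C) = (1/9)(1/9)(8/9) = 0.010974.
Multiplying each by its prior: 1/6 · 0.096 = 0.016, 1/6 · 0.144 = 0.024, 2/3 · 0.010974 = 0.007316; these sum to 0.047316.
Hence P(box B | data) = (0.024) / (0.047316) = 0.50723.

0.507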